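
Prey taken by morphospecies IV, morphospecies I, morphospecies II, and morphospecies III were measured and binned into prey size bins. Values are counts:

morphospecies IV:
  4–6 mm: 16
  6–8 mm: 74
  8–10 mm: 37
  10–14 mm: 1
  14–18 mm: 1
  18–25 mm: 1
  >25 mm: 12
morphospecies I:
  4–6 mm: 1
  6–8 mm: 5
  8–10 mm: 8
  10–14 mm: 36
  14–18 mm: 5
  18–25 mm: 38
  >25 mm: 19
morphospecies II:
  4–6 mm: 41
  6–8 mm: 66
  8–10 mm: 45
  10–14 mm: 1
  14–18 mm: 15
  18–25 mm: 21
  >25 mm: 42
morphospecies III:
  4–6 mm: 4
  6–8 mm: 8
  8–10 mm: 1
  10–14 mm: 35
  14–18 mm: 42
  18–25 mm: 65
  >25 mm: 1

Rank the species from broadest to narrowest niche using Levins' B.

Proportions for morphospecies IV (n=142): 16/142=0.1127, 74/142=0.5211, 37/142=0.2606, 1/142=0.0070, 1/142=0.0070, 1/142=0.0070, 12/142=0.0845
Proportions for morphospecies I (n=112): 1/112=0.0089, 5/112=0.0446, 8/112=0.0714, 36/112=0.3214, 5/112=0.0446, 38/112=0.3393, 19/112=0.1696
Proportions for morphospecies II (n=231): 41/231=0.1775, 66/231=0.2857, 45/231=0.1948, 1/231=0.0043, 15/231=0.0649, 21/231=0.0909, 42/231=0.1818
Proportions for morphospecies III (n=156): 4/156=0.0256, 8/156=0.0513, 1/156=0.0064, 35/156=0.2244, 42/156=0.2692, 65/156=0.4167, 1/156=0.0064
Σp_IVᵢ² = 0.1127² + 0.5211² + 0.2606² + 0.0070² + 0.0070² + 0.0070² + 0.0845² = 0.012701 + 0.271545 + 0.067912 + 0.000049 + 0.000049 + 0.000049 + 0.007140 = 0.359445
B_IV = 1 / 0.359445 = 2.7821
Σp_Iᵢ² = 0.0089² + 0.0446² + 0.0714² + 0.3214² + 0.0446² + 0.3393² + 0.1696² = 0.000079 + 0.001989 + 0.005098 + 0.103298 + 0.001989 + 0.115124 + 0.028764 = 0.256341
B_I = 1 / 0.256341 = 3.9011
Σp_IIᵢ² = 0.1775² + 0.2857² + 0.1948² + 0.0043² + 0.0649² + 0.0909² + 0.1818² = 0.031506 + 0.081624 + 0.037947 + 0.000018 + 0.004212 + 0.008263 + 0.033051 = 0.196621
B_II = 1 / 0.196621 = 5.0859
Σp_IIIᵢ² = 0.0256² + 0.0513² + 0.0064² + 0.2244² + 0.2692² + 0.4167² + 0.0064² = 0.000655 + 0.002632 + 0.000041 + 0.050355 + 0.072469 + 0.173639 + 0.000041 = 0.299832
B_III = 1 / 0.299832 = 3.3352
Ranking by B (broadest → narrowest): morphospecies II (5.09) > morphospecies I (3.90) > morphospecies III (3.34) > morphospecies IV (2.78)

morphospecies II > morphospecies I > morphospecies III > morphospecies IV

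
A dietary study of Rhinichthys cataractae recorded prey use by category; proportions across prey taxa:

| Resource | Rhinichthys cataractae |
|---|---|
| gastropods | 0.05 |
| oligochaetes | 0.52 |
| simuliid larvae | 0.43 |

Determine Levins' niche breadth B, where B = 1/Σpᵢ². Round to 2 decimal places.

Σpᵢ² = 0.05² + 0.52² + 0.43² = 0.0025 + 0.2704 + 0.1849 = 0.4578
B = 1 / 0.4578 = 2.1844

2.18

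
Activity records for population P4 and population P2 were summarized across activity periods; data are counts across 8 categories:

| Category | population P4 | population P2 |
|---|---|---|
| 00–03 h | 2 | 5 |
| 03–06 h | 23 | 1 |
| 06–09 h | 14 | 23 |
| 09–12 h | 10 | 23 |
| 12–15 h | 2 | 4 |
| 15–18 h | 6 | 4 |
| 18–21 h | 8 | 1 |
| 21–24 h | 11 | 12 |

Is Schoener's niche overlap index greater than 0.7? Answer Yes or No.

Proportions for population P4 (n=76): 2/76=0.0263, 23/76=0.3026, 14/76=0.1842, 10/76=0.1316, 2/76=0.0263, 6/76=0.0789, 8/76=0.1053, 11/76=0.1447
Proportions for population P2 (n=73): 5/73=0.0685, 1/73=0.0137, 23/73=0.3151, 23/73=0.3151, 4/73=0.0548, 4/73=0.0548, 1/73=0.0137, 12/73=0.1644
Σ|p₁ᵢ − p₂ᵢ| = 0.0422 + 0.2889 + 0.1309 + 0.1835 + 0.0285 + 0.0241 + 0.0916 + 0.0197 = 0.8094
D = 1 − ½ × 0.8094 = 1 − 0.40470 = 0.59530
D = 0.59530 < 0.7 → No.

No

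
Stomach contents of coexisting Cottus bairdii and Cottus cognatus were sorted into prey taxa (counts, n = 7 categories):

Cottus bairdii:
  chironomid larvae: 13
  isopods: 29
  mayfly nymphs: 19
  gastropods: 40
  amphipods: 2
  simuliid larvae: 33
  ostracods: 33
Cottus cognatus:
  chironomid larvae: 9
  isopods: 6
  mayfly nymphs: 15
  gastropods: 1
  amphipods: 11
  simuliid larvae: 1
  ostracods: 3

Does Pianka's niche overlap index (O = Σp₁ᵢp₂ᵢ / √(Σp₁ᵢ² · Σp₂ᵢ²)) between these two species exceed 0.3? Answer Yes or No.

Yes

Proportions for Cottus bairdii (n=169): 13/169=0.0769, 29/169=0.1716, 19/169=0.1124, 40/169=0.2367, 2/169=0.0118, 33/169=0.1953, 33/169=0.1953
Proportions for Cottus cognatus (n=46): 9/46=0.1957, 6/46=0.1304, 15/46=0.3261, 1/46=0.0217, 11/46=0.2391, 1/46=0.0217, 3/46=0.0652
Σ p₁ᵢp₂ᵢ = 0.015049 + 0.022377 + 0.036654 + 0.005136 + 0.002821 + 0.004238 + 0.012734 = 0.099009
Σp_1ᵢ² = 0.0769² + 0.1716² + 0.1124² + 0.2367² + 0.0118² + 0.1953² + 0.1953² = 0.005914 + 0.029447 + 0.012634 + 0.056027 + 0.000139 + 0.038142 + 0.038142 = 0.180445
Σp_2ᵢ² = 0.1957² + 0.1304² + 0.3261² + 0.0217² + 0.2391² + 0.0217² + 0.0652² = 0.038298 + 0.017004 + 0.106341 + 0.000471 + 0.057169 + 0.000471 + 0.004251 = 0.224005
O = 0.099009 / √(0.180445 × 0.224005) = 0.099009 / 0.2010487 = 0.4925
O = 0.4925 > 0.3 → Yes.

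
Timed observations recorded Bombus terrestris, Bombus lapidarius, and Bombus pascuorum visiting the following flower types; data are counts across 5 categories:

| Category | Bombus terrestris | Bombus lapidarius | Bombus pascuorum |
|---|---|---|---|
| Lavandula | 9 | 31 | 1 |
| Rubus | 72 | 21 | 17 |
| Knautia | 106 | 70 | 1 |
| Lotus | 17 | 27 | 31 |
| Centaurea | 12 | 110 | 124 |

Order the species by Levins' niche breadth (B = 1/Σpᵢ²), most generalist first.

Bombus lapidarius > Bombus terrestris > Bombus pascuorum

Proportions for Bombus terrestris (n=216): 9/216=0.0417, 72/216=0.3333, 106/216=0.4907, 17/216=0.0787, 12/216=0.0556
Proportions for Bombus lapidarius (n=259): 31/259=0.1197, 21/259=0.0811, 70/259=0.2703, 27/259=0.1042, 110/259=0.4247
Proportions for Bombus pascuorum (n=174): 1/174=0.0057, 17/174=0.0977, 1/174=0.0057, 31/174=0.1782, 124/174=0.7126
Σp_terrᵢ² = 0.0417² + 0.3333² + 0.4907² + 0.0787² + 0.0556² = 0.001739 + 0.111089 + 0.240786 + 0.006194 + 0.003091 = 0.362899
B_terr = 1 / 0.362899 = 2.7556
Σp_lapiᵢ² = 0.1197² + 0.0811² + 0.2703² + 0.1042² + 0.4247² = 0.014328 + 0.006577 + 0.073062 + 0.010858 + 0.180370 = 0.285195
B_lapi = 1 / 0.285195 = 3.5064
Σp_pascᵢ² = 0.0057² + 0.0977² + 0.0057² + 0.1782² + 0.7126² = 0.000032 + 0.009545 + 0.000032 + 0.031755 + 0.507799 = 0.549163
B_pasc = 1 / 0.549163 = 1.8210
Ranking by B (broadest → narrowest): Bombus lapidarius (3.51) > Bombus terrestris (2.76) > Bombus pascuorum (1.82)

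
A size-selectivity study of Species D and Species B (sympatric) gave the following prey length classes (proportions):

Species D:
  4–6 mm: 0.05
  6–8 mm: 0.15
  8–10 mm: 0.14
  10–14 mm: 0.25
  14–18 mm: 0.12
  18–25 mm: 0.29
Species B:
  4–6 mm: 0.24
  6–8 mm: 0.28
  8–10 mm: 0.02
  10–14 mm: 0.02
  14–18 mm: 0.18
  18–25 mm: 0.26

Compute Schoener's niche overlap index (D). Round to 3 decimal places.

Σ|p₁ᵢ − p₂ᵢ| = 0.19 + 0.13 + 0.12 + 0.23 + 0.06 + 0.03 = 0.76
D = 1 − ½ × 0.76 = 1 − 0.380 = 0.62000

0.620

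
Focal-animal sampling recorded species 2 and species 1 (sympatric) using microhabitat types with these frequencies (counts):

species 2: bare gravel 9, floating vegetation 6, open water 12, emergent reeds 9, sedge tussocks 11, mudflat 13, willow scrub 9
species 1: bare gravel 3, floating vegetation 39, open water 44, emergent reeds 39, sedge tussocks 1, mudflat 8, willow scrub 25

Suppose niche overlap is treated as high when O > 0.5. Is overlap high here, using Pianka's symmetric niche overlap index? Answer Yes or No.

Yes

Proportions for species 2 (n=69): 9/69=0.1304, 6/69=0.0870, 12/69=0.1739, 9/69=0.1304, 11/69=0.1594, 13/69=0.1884, 9/69=0.1304
Proportions for species 1 (n=159): 3/159=0.0189, 39/159=0.2453, 44/159=0.2767, 39/159=0.2453, 1/159=0.0063, 8/159=0.0503, 25/159=0.1572
Σ p₁ᵢp₂ᵢ = 0.002465 + 0.021341 + 0.048118 + 0.031987 + 0.001004 + 0.009477 + 0.020499 = 0.134891
Σp_1ᵢ² = 0.1304² + 0.0870² + 0.1739² + 0.1304² + 0.1594² + 0.1884² + 0.1304² = 0.017004 + 0.007569 + 0.030241 + 0.017004 + 0.025408 + 0.035495 + 0.017004 = 0.149725
Σp_2ᵢ² = 0.0189² + 0.2453² + 0.2767² + 0.2453² + 0.0063² + 0.0503² + 0.1572² = 0.000357 + 0.060172 + 0.076563 + 0.060172 + 0.000040 + 0.002530 + 0.024712 = 0.224546
O = 0.134891 / √(0.149725 × 0.224546) = 0.134891 / 0.1833580 = 0.7357
O = 0.7357 > 0.5 → Yes.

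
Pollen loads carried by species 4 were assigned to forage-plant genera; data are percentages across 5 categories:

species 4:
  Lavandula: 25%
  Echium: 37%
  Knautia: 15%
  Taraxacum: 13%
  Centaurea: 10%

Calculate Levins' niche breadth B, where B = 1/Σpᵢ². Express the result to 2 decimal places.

Convert percentages to proportions (divide by 100).
Σpᵢ² = 0.25² + 0.37² + 0.15² + 0.13² + 0.10² = 0.0625 + 0.1369 + 0.0225 + 0.0169 + 0.0100 = 0.2488
B = 1 / 0.2488 = 4.0193

4.02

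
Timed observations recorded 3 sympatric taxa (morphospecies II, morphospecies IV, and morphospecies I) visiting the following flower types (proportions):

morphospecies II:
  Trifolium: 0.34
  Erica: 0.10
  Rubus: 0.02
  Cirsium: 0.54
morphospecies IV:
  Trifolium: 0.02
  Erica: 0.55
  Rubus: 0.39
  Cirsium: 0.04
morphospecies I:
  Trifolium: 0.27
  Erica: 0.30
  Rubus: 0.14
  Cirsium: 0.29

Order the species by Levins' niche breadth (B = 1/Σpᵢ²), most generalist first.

Σp_IIᵢ² = 0.34² + 0.10² + 0.02² + 0.54² = 0.1156 + 0.0100 + 0.0004 + 0.2916 = 0.4176
B_II = 1 / 0.4176 = 2.3946
Σp_IVᵢ² = 0.02² + 0.55² + 0.39² + 0.04² = 0.0004 + 0.3025 + 0.1521 + 0.0016 = 0.4566
B_IV = 1 / 0.4566 = 2.1901
Σp_Iᵢ² = 0.27² + 0.30² + 0.14² + 0.29² = 0.0729 + 0.0900 + 0.0196 + 0.0841 = 0.2666
B_I = 1 / 0.2666 = 3.7509
Ranking by B (broadest → narrowest): morphospecies I (3.75) > morphospecies II (2.39) > morphospecies IV (2.19)

morphospecies I > morphospecies II > morphospecies IV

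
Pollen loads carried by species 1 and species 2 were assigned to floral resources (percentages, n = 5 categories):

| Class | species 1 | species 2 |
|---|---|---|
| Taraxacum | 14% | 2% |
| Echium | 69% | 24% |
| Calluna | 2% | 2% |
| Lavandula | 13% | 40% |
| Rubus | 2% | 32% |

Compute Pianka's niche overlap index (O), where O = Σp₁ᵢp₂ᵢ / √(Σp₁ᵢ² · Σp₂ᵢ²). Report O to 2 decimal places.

Convert percentages to proportions (divide by 100).
Σ p₁ᵢp₂ᵢ = 0.0028 + 0.1656 + 0.0004 + 0.0520 + 0.0064 = 0.2272
Σp_1ᵢ² = 0.14² + 0.69² + 0.02² + 0.13² + 0.02² = 0.0196 + 0.4761 + 0.0004 + 0.0169 + 0.0004 = 0.5134
Σp_2ᵢ² = 0.02² + 0.24² + 0.02² + 0.40² + 0.32² = 0.0004 + 0.0576 + 0.0004 + 0.1600 + 0.1024 = 0.3208
O = 0.2272 / √(0.5134 × 0.3208) = 0.2272 / 0.40583 = 0.5598

0.56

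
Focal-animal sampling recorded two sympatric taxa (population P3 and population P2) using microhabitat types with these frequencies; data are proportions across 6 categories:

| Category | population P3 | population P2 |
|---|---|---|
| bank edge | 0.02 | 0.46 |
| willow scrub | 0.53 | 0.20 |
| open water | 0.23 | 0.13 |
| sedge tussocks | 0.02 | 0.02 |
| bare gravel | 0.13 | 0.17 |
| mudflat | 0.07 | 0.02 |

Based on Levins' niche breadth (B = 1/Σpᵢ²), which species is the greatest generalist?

population P2

Σp_P3ᵢ² = 0.02² + 0.53² + 0.23² + 0.02² + 0.13² + 0.07² = 0.0004 + 0.2809 + 0.0529 + 0.0004 + 0.0169 + 0.0049 = 0.3564
B_P3 = 1 / 0.3564 = 2.8058
Σp_P2ᵢ² = 0.46² + 0.20² + 0.13² + 0.02² + 0.17² + 0.02² = 0.2116 + 0.0400 + 0.0169 + 0.0004 + 0.0289 + 0.0004 = 0.2982
B_P2 = 1 / 0.2982 = 3.3535
Highest B → broadest niche (most generalist): population P2 (B = 3.35).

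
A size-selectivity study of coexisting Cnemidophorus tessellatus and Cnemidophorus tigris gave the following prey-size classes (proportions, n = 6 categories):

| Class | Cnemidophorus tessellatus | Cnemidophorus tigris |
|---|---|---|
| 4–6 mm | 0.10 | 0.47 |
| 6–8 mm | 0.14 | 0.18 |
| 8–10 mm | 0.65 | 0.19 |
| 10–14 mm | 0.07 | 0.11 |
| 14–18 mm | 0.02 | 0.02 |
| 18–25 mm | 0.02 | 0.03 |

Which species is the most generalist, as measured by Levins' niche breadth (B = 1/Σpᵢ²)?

Σp_tessᵢ² = 0.10² + 0.14² + 0.65² + 0.07² + 0.02² + 0.02² = 0.0100 + 0.0196 + 0.4225 + 0.0049 + 0.0004 + 0.0004 = 0.4578
B_tess = 1 / 0.4578 = 2.1844
Σp_tigrᵢ² = 0.47² + 0.18² + 0.19² + 0.11² + 0.02² + 0.03² = 0.2209 + 0.0324 + 0.0361 + 0.0121 + 0.0004 + 0.0009 = 0.3028
B_tigr = 1 / 0.3028 = 3.3025
Highest B → broadest niche (most generalist): Cnemidophorus tigris (B = 3.30).

Cnemidophorus tigris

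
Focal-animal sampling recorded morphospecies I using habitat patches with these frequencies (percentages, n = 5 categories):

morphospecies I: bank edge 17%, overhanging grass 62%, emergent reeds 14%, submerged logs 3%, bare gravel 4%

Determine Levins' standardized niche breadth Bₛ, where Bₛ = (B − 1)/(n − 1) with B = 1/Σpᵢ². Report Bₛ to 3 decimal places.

0.324

Convert percentages to proportions (divide by 100).
Σpᵢ² = 0.17² + 0.62² + 0.14² + 0.03² + 0.04² = 0.0289 + 0.3844 + 0.0196 + 0.0009 + 0.0016 = 0.4354
B = 1 / 0.4354 = 2.29674
Bₛ = (B − 1)/(n − 1) = (2.29674 − 1)/(5 − 1) = 1.29674/4 = 0.32419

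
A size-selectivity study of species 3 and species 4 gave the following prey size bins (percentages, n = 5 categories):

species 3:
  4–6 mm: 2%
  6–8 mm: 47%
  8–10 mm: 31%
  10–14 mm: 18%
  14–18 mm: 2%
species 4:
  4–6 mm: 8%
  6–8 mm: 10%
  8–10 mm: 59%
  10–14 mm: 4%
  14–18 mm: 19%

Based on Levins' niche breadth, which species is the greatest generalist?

species 3

Convert percentages to proportions (divide by 100).
Σp_3ᵢ² = 0.02² + 0.47² + 0.31² + 0.18² + 0.02² = 0.0004 + 0.2209 + 0.0961 + 0.0324 + 0.0004 = 0.3502
B_3 = 1 / 0.3502 = 2.8555
Σp_4ᵢ² = 0.08² + 0.10² + 0.59² + 0.04² + 0.19² = 0.0064 + 0.0100 + 0.3481 + 0.0016 + 0.0361 = 0.4022
B_4 = 1 / 0.4022 = 2.4863
Highest B → broadest niche (most generalist): species 3 (B = 2.86).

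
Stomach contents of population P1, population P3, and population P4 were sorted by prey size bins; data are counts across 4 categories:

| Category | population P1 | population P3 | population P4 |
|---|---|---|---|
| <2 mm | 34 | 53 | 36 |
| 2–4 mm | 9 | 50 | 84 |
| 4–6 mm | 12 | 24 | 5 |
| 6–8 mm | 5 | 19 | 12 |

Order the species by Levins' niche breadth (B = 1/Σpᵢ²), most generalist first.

Proportions for population P1 (n=60): 34/60=0.5667, 9/60=0.1500, 12/60=0.2000, 5/60=0.0833
Proportions for population P3 (n=146): 53/146=0.3630, 50/146=0.3425, 24/146=0.1644, 19/146=0.1301
Proportions for population P4 (n=137): 36/137=0.2628, 84/137=0.6131, 5/137=0.0365, 12/137=0.0876
Σp_P1ᵢ² = 0.5667² + 0.1500² + 0.2000² + 0.0833² = 0.321149 + 0.022500 + 0.040000 + 0.006939 = 0.390588
B_P1 = 1 / 0.390588 = 2.5602
Σp_P3ᵢ² = 0.3630² + 0.3425² + 0.1644² + 0.1301² = 0.131769 + 0.117306 + 0.027027 + 0.016926 = 0.293028
B_P3 = 1 / 0.293028 = 3.4126
Σp_P4ᵢ² = 0.2628² + 0.6131² + 0.0365² + 0.0876² = 0.069064 + 0.375892 + 0.001332 + 0.007674 = 0.453962
B_P4 = 1 / 0.453962 = 2.2028
Ranking by B (broadest → narrowest): population P3 (3.41) > population P1 (2.56) > population P4 (2.20)

population P3 > population P1 > population P4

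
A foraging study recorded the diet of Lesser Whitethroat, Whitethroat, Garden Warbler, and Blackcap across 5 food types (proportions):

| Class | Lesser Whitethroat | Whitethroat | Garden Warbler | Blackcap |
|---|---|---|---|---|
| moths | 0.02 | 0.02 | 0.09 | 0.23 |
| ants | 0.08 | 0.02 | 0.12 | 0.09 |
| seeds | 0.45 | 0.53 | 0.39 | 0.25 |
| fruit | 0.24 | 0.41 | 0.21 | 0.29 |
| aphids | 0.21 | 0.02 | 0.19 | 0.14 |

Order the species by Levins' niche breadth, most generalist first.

Σp_Lessᵢ² = 0.02² + 0.08² + 0.45² + 0.24² + 0.21² = 0.0004 + 0.0064 + 0.2025 + 0.0576 + 0.0441 = 0.3110
B_Less = 1 / 0.3110 = 3.2154
Σp_Whitᵢ² = 0.02² + 0.02² + 0.53² + 0.41² + 0.02² = 0.0004 + 0.0004 + 0.2809 + 0.1681 + 0.0004 = 0.4502
B_Whit = 1 / 0.4502 = 2.2212
Σp_Gardᵢ² = 0.09² + 0.12² + 0.39² + 0.21² + 0.19² = 0.0081 + 0.0144 + 0.1521 + 0.0441 + 0.0361 = 0.2548
B_Gard = 1 / 0.2548 = 3.9246
Σp_Blacᵢ² = 0.23² + 0.09² + 0.25² + 0.29² + 0.14² = 0.0529 + 0.0081 + 0.0625 + 0.0841 + 0.0196 = 0.2272
B_Blac = 1 / 0.2272 = 4.4014
Ranking by B (broadest → narrowest): Blackcap (4.40) > Garden Warbler (3.92) > Lesser Whitethroat (3.22) > Whitethroat (2.22)

Blackcap > Garden Warbler > Lesser Whitethroat > Whitethroat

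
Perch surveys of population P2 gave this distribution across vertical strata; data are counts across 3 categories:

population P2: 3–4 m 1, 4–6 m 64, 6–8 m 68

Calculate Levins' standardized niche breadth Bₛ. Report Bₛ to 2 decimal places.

Proportions for population P2 (n=133): 1/133=0.0075, 64/133=0.4812, 68/133=0.5113
Σpᵢ² = 0.0075² + 0.4812² + 0.5113² = 0.000056 + 0.231553 + 0.261428 = 0.493037
B = 1 / 0.493037 = 2.0282
Bₛ = (B − 1)/(n − 1) = (2.0282 − 1)/(3 − 1) = 1.0282/2 = 0.5141

0.51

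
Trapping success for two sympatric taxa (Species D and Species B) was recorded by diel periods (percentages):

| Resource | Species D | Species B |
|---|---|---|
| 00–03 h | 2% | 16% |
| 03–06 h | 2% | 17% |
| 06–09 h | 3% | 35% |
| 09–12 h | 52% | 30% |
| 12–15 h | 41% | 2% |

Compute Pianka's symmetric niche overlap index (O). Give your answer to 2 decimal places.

0.53

Convert percentages to proportions (divide by 100).
Σ p₁ᵢp₂ᵢ = 0.0032 + 0.0034 + 0.0105 + 0.1560 + 0.0082 = 0.1813
Σp_1ᵢ² = 0.02² + 0.02² + 0.03² + 0.52² + 0.41² = 0.0004 + 0.0004 + 0.0009 + 0.2704 + 0.1681 = 0.4402
Σp_2ᵢ² = 0.16² + 0.17² + 0.35² + 0.30² + 0.02² = 0.0256 + 0.0289 + 0.1225 + 0.0900 + 0.0004 = 0.2674
O = 0.1813 / √(0.4402 × 0.2674) = 0.1813 / 0.34309 = 0.5284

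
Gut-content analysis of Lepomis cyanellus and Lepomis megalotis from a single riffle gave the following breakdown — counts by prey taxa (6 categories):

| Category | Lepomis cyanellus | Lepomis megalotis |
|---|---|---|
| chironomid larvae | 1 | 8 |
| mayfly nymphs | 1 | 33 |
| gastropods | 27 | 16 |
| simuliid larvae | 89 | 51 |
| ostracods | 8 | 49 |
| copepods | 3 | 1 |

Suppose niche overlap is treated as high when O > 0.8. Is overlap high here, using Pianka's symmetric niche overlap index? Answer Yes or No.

Proportions for Lepomis cyanellus (n=129): 1/129=0.0078, 1/129=0.0078, 27/129=0.2093, 89/129=0.6899, 8/129=0.0620, 3/129=0.0233
Proportions for Lepomis megalotis (n=158): 8/158=0.0506, 33/158=0.2089, 16/158=0.1013, 51/158=0.3228, 49/158=0.3101, 1/158=0.0063
Σ p₁ᵢp₂ᵢ = 0.000395 + 0.001629 + 0.021202 + 0.222700 + 0.019226 + 0.000147 = 0.265299
Σp_1ᵢ² = 0.0078² + 0.0078² + 0.2093² + 0.6899² + 0.0620² + 0.0233² = 0.000061 + 0.000061 + 0.043806 + 0.475962 + 0.003844 + 0.000543 = 0.524277
Σp_2ᵢ² = 0.0506² + 0.2089² + 0.1013² + 0.3228² + 0.3101² + 0.0063² = 0.002560 + 0.043639 + 0.010262 + 0.104200 + 0.096162 + 0.000040 = 0.256863
O = 0.265299 / √(0.524277 × 0.256863) = 0.265299 / 0.3669705 = 0.7229
O = 0.7229 < 0.8 → No.

No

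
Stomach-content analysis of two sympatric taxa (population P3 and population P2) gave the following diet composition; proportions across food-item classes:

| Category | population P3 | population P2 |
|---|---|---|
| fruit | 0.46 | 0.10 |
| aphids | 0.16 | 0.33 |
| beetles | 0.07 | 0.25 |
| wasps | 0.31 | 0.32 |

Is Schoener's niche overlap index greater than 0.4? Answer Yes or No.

Yes

Σ|p₁ᵢ − p₂ᵢ| = 0.36 + 0.17 + 0.18 + 0.01 = 0.72
D = 1 − ½ × 0.72 = 1 − 0.360 = 0.6400
D = 0.6400 > 0.4 → Yes.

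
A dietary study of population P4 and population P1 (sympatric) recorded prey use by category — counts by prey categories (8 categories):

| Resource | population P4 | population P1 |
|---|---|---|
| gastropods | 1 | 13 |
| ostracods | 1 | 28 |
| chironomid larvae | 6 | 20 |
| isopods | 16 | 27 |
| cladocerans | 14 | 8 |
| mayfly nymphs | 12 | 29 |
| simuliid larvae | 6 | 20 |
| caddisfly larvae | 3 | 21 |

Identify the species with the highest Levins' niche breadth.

population P1

Proportions for population P4 (n=59): 1/59=0.0169, 1/59=0.0169, 6/59=0.1017, 16/59=0.2712, 14/59=0.2373, 12/59=0.2034, 6/59=0.1017, 3/59=0.0508
Proportions for population P1 (n=166): 13/166=0.0783, 28/166=0.1687, 20/166=0.1205, 27/166=0.1627, 8/166=0.0482, 29/166=0.1747, 20/166=0.1205, 21/166=0.1265
Σp_P4ᵢ² = 0.0169² + 0.0169² + 0.1017² + 0.2712² + 0.2373² + 0.2034² + 0.1017² + 0.0508² = 0.000286 + 0.000286 + 0.010343 + 0.073549 + 0.056311 + 0.041372 + 0.010343 + 0.002581 = 0.195071
B_P4 = 1 / 0.195071 = 5.1263
Σp_P1ᵢ² = 0.0783² + 0.1687² + 0.1205² + 0.1627² + 0.0482² + 0.1747² + 0.1205² + 0.1265² = 0.006131 + 0.028460 + 0.014520 + 0.026471 + 0.002323 + 0.030520 + 0.014520 + 0.016002 = 0.138947
B_P1 = 1 / 0.138947 = 7.1970
Highest B → broadest niche (most generalist): population P1 (B = 7.20).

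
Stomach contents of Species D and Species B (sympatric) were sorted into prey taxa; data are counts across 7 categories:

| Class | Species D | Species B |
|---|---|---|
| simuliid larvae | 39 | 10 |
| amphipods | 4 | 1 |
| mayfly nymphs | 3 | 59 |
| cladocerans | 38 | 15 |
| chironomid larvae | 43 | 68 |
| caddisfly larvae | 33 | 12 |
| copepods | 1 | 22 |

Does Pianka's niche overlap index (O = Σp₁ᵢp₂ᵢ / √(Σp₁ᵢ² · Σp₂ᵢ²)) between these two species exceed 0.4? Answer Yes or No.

Proportions for Species D (n=161): 39/161=0.2422, 4/161=0.0248, 3/161=0.0186, 38/161=0.2360, 43/161=0.2671, 33/161=0.2050, 1/161=0.0062
Proportions for Species B (n=187): 10/187=0.0535, 1/187=0.0053, 59/187=0.3155, 15/187=0.0802, 68/187=0.3636, 12/187=0.0642, 22/187=0.1176
Σ p₁ᵢp₂ᵢ = 0.012958 + 0.000131 + 0.005868 + 0.018927 + 0.097118 + 0.013161 + 0.000729 = 0.148892
Σp_1ᵢ² = 0.2422² + 0.0248² + 0.0186² + 0.2360² + 0.2671² + 0.2050² + 0.0062² = 0.058661 + 0.000615 + 0.000346 + 0.055696 + 0.071342 + 0.042025 + 0.000038 = 0.228723
Σp_2ᵢ² = 0.0535² + 0.0053² + 0.3155² + 0.0802² + 0.3636² + 0.0642² + 0.1176² = 0.002862 + 0.000028 + 0.099540 + 0.006432 + 0.132205 + 0.004122 + 0.013830 = 0.259019
O = 0.148892 / √(0.228723 × 0.259019) = 0.148892 / 0.2434001 = 0.6117
O = 0.6117 > 0.4 → Yes.

Yes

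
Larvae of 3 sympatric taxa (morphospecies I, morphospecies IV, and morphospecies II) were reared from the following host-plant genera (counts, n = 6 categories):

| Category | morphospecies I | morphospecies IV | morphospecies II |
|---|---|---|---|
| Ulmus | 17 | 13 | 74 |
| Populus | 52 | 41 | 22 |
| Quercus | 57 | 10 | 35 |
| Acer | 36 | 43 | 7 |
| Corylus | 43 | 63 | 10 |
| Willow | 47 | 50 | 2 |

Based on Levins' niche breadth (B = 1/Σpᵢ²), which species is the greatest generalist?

morphospecies I

Proportions for morphospecies I (n=252): 17/252=0.0675, 52/252=0.2063, 57/252=0.2262, 36/252=0.1429, 43/252=0.1706, 47/252=0.1865
Proportions for morphospecies IV (n=220): 13/220=0.0591, 41/220=0.1864, 10/220=0.0455, 43/220=0.1955, 63/220=0.2864, 50/220=0.2273
Proportions for morphospecies II (n=150): 74/150=0.4933, 22/150=0.1467, 35/150=0.2333, 7/150=0.0467, 10/150=0.0667, 2/150=0.0133
Σp_Iᵢ² = 0.0675² + 0.2063² + 0.2262² + 0.1429² + 0.1706² + 0.1865² = 0.004556 + 0.042560 + 0.051166 + 0.020420 + 0.029104 + 0.034782 = 0.182588
B_I = 1 / 0.182588 = 5.4768
Σp_IVᵢ² = 0.0591² + 0.1864² + 0.0455² + 0.1955² + 0.2864² + 0.2273² = 0.003493 + 0.034745 + 0.002070 + 0.038220 + 0.082025 + 0.051665 = 0.212218
B_IV = 1 / 0.212218 = 4.7121
Σp_IIᵢ² = 0.4933² + 0.1467² + 0.2333² + 0.0467² + 0.0667² + 0.0133² = 0.243345 + 0.021521 + 0.054429 + 0.002181 + 0.004449 + 0.000177 = 0.326102
B_II = 1 / 0.326102 = 3.0665
Highest B → broadest niche (most generalist): morphospecies I (B = 5.48).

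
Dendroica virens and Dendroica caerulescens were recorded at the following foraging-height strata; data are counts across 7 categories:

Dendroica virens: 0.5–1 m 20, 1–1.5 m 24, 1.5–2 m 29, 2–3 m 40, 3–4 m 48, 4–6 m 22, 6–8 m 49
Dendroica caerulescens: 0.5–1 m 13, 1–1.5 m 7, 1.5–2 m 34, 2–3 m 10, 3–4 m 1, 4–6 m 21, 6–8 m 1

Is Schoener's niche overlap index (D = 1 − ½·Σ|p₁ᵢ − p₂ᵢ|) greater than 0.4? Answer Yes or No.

Yes

Proportions for Dendroica virens (n=232): 20/232=0.0862, 24/232=0.1034, 29/232=0.1250, 40/232=0.1724, 48/232=0.2069, 22/232=0.0948, 49/232=0.2112
Proportions for Dendroica caerulescens (n=87): 13/87=0.1494, 7/87=0.0805, 34/87=0.3908, 10/87=0.1149, 1/87=0.0115, 21/87=0.2414, 1/87=0.0115
Σ|p₁ᵢ − p₂ᵢ| = 0.0632 + 0.0229 + 0.2658 + 0.0575 + 0.1954 + 0.1466 + 0.1997 = 0.9511
D = 1 − ½ × 0.9511 = 1 − 0.47555 = 0.52445
D = 0.52445 > 0.4 → Yes.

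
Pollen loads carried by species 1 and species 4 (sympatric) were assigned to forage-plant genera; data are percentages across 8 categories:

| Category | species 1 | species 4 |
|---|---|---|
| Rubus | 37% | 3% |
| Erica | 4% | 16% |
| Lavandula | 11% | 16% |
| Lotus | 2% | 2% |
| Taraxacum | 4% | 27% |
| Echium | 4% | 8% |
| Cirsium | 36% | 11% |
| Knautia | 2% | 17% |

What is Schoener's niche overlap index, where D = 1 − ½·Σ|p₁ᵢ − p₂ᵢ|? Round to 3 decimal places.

Convert percentages to proportions (divide by 100).
Σ|p₁ᵢ − p₂ᵢ| = 0.34 + 0.12 + 0.05 + 0.00 + 0.23 + 0.04 + 0.25 + 0.15 = 1.18
D = 1 − ½ × 1.18 = 1 − 0.590 = 0.41000

0.410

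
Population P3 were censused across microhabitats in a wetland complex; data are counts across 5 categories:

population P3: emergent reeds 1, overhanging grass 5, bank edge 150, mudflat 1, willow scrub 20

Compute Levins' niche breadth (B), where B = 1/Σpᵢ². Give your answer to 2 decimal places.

Proportions for population P3 (n=177): 1/177=0.0056, 5/177=0.0282, 150/177=0.8475, 1/177=0.0056, 20/177=0.1130
Σpᵢ² = 0.0056² + 0.0282² + 0.8475² + 0.0056² + 0.1130² = 0.000031 + 0.000795 + 0.718256 + 0.000031 + 0.012769 = 0.731882
B = 1 / 0.731882 = 1.3663

1.37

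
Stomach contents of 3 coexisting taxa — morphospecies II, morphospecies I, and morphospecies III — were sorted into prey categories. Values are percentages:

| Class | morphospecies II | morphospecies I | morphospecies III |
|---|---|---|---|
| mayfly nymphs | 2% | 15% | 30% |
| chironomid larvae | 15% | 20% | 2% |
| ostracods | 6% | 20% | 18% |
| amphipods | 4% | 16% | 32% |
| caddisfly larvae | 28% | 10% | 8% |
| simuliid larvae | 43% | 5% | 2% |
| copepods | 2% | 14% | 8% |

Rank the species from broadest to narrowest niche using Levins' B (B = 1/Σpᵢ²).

morphospecies I > morphospecies III > morphospecies II

Convert percentages to proportions (divide by 100).
Σp_IIᵢ² = 0.02² + 0.15² + 0.06² + 0.04² + 0.28² + 0.43² + 0.02² = 0.0004 + 0.0225 + 0.0036 + 0.0016 + 0.0784 + 0.1849 + 0.0004 = 0.2918
B_II = 1 / 0.2918 = 3.4270
Σp_Iᵢ² = 0.15² + 0.20² + 0.20² + 0.16² + 0.10² + 0.05² + 0.14² = 0.0225 + 0.0400 + 0.0400 + 0.0256 + 0.0100 + 0.0025 + 0.0196 = 0.1602
B_I = 1 / 0.1602 = 6.2422
Σp_IIIᵢ² = 0.30² + 0.02² + 0.18² + 0.32² + 0.08² + 0.02² + 0.08² = 0.0900 + 0.0004 + 0.0324 + 0.1024 + 0.0064 + 0.0004 + 0.0064 = 0.2384
B_III = 1 / 0.2384 = 4.1946
Ranking by B (broadest → narrowest): morphospecies I (6.24) > morphospecies III (4.19) > morphospecies II (3.43)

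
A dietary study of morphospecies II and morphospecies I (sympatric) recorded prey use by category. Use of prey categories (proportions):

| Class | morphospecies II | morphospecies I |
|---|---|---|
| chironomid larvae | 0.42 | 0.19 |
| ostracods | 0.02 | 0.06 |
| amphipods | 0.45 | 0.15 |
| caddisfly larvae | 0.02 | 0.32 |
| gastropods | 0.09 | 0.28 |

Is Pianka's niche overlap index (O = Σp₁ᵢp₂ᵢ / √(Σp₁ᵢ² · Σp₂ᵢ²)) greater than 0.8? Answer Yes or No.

No

Σ p₁ᵢp₂ᵢ = 0.0798 + 0.0012 + 0.0675 + 0.0064 + 0.0252 = 0.1801
Σp_1ᵢ² = 0.42² + 0.02² + 0.45² + 0.02² + 0.09² = 0.1764 + 0.0004 + 0.2025 + 0.0004 + 0.0081 = 0.3878
Σp_2ᵢ² = 0.19² + 0.06² + 0.15² + 0.32² + 0.28² = 0.0361 + 0.0036 + 0.0225 + 0.1024 + 0.0784 = 0.2430
O = 0.1801 / √(0.3878 × 0.2430) = 0.1801 / 0.30698 = 0.5867
O = 0.5867 < 0.8 → No.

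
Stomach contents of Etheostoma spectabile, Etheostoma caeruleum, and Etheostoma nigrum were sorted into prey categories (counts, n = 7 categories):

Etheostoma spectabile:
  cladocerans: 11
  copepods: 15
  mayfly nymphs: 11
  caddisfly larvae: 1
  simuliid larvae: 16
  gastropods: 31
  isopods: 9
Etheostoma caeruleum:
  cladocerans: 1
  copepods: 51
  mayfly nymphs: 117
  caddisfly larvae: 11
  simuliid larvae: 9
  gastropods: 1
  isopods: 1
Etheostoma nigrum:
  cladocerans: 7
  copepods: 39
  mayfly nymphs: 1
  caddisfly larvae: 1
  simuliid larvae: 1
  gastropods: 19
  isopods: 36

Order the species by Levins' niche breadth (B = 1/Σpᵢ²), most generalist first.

Proportions for Etheostoma spectabile (n=94): 11/94=0.1170, 15/94=0.1596, 11/94=0.1170, 1/94=0.0106, 16/94=0.1702, 31/94=0.3298, 9/94=0.0957
Proportions for Etheostoma caeruleum (n=191): 1/191=0.0052, 51/191=0.2670, 117/191=0.6126, 11/191=0.0576, 9/191=0.0471, 1/191=0.0052, 1/191=0.0052
Proportions for Etheostoma nigrum (n=104): 7/104=0.0673, 39/104=0.3750, 1/104=0.0096, 1/104=0.0096, 1/104=0.0096, 19/104=0.1827, 36/104=0.3462
Σp_specᵢ² = 0.1170² + 0.1596² + 0.1170² + 0.0106² + 0.1702² + 0.3298² + 0.0957² = 0.013689 + 0.025472 + 0.013689 + 0.000112 + 0.028968 + 0.108768 + 0.009158 = 0.199856
B_spec = 1 / 0.199856 = 5.0036
Σp_caerᵢ² = 0.0052² + 0.2670² + 0.6126² + 0.0576² + 0.0471² + 0.0052² + 0.0052² = 0.000027 + 0.071289 + 0.375279 + 0.003318 + 0.002218 + 0.000027 + 0.000027 = 0.452185
B_caer = 1 / 0.452185 = 2.2115
Σp_nigrᵢ² = 0.0673² + 0.3750² + 0.0096² + 0.0096² + 0.0096² + 0.1827² + 0.3462² = 0.004529 + 0.140625 + 0.000092 + 0.000092 + 0.000092 + 0.033379 + 0.119854 = 0.298663
B_nigr = 1 / 0.298663 = 3.3483
Ranking by B (broadest → narrowest): Etheostoma spectabile (5.00) > Etheostoma nigrum (3.35) > Etheostoma caeruleum (2.21)

Etheostoma spectabile > Etheostoma nigrum > Etheostoma caeruleum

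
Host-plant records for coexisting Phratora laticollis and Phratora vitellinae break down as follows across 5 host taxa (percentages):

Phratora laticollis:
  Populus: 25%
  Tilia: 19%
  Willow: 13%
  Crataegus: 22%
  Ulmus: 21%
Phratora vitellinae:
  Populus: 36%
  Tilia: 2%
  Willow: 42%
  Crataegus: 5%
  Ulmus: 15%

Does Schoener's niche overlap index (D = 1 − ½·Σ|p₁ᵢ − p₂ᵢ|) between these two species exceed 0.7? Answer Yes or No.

Convert percentages to proportions (divide by 100).
Σ|p₁ᵢ − p₂ᵢ| = 0.11 + 0.17 + 0.29 + 0.17 + 0.06 = 0.80
D = 1 − ½ × 0.80 = 1 − 0.400 = 0.6000
D = 0.6000 < 0.7 → No.

No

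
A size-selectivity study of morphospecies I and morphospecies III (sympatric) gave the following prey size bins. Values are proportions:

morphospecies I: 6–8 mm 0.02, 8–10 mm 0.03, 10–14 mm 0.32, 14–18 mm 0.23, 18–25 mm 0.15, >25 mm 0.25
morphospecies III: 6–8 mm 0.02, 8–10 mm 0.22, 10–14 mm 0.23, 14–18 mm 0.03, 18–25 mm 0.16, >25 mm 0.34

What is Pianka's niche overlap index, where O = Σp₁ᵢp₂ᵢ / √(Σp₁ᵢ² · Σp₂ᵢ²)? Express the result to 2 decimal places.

0.81

Σ p₁ᵢp₂ᵢ = 0.0004 + 0.0066 + 0.0736 + 0.0069 + 0.0240 + 0.0850 = 0.1965
Σp_1ᵢ² = 0.02² + 0.03² + 0.32² + 0.23² + 0.15² + 0.25² = 0.0004 + 0.0009 + 0.1024 + 0.0529 + 0.0225 + 0.0625 = 0.2416
Σp_2ᵢ² = 0.02² + 0.22² + 0.23² + 0.03² + 0.16² + 0.34² = 0.0004 + 0.0484 + 0.0529 + 0.0009 + 0.0256 + 0.1156 = 0.2438
O = 0.1965 / √(0.2416 × 0.2438) = 0.1965 / 0.24270 = 0.8096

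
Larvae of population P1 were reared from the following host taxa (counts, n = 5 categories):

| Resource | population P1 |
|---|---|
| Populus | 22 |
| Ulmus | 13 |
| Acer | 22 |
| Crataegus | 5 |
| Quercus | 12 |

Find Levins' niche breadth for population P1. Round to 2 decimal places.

Proportions for population P1 (n=74): 22/74=0.2973, 13/74=0.1757, 22/74=0.2973, 5/74=0.0676, 12/74=0.1622
Σpᵢ² = 0.2973² + 0.1757² + 0.2973² + 0.0676² + 0.1622² = 0.088387 + 0.030870 + 0.088387 + 0.004570 + 0.026309 = 0.238523
B = 1 / 0.238523 = 4.1925

4.19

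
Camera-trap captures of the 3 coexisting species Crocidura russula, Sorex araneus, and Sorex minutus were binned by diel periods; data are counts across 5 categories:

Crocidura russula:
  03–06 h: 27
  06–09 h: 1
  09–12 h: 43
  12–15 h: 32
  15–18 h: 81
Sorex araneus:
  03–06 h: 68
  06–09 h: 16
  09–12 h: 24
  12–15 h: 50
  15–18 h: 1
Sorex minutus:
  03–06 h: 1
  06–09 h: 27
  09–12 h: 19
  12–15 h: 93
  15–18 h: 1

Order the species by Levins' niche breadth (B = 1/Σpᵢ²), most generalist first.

Crocidura russula > Sorex araneus > Sorex minutus

Proportions for Crocidura russula (n=184): 27/184=0.1467, 1/184=0.0054, 43/184=0.2337, 32/184=0.1739, 81/184=0.4402
Proportions for Sorex araneus (n=159): 68/159=0.4277, 16/159=0.1006, 24/159=0.1509, 50/159=0.3145, 1/159=0.0063
Proportions for Sorex minutus (n=141): 1/141=0.0071, 27/141=0.1915, 19/141=0.1348, 93/141=0.6596, 1/141=0.0071
Σp_russᵢ² = 0.1467² + 0.0054² + 0.2337² + 0.1739² + 0.4402² = 0.021521 + 0.000029 + 0.054616 + 0.030241 + 0.193776 = 0.300183
B_russ = 1 / 0.300183 = 3.3313
Σp_aranᵢ² = 0.4277² + 0.1006² + 0.1509² + 0.3145² + 0.0063² = 0.182927 + 0.010120 + 0.022771 + 0.098910 + 0.000040 = 0.314768
B_aran = 1 / 0.314768 = 3.1769
Σp_minuᵢ² = 0.0071² + 0.1915² + 0.1348² + 0.6596² + 0.0071² = 0.000050 + 0.036672 + 0.018171 + 0.435072 + 0.000050 = 0.490015
B_minu = 1 / 0.490015 = 2.0408
Ranking by B (broadest → narrowest): Crocidura russula (3.33) > Sorex araneus (3.18) > Sorex minutus (2.04)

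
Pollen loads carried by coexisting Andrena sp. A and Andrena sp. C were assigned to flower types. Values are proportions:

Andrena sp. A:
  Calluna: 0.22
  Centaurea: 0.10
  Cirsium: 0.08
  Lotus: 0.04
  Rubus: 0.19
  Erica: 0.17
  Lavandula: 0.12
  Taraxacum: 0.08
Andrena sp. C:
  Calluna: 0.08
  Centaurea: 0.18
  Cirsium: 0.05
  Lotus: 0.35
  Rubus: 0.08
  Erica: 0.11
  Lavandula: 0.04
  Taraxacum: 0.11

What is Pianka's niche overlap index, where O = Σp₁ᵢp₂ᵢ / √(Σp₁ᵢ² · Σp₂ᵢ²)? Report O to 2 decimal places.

0.59

Σ p₁ᵢp₂ᵢ = 0.0176 + 0.0180 + 0.0040 + 0.0140 + 0.0152 + 0.0187 + 0.0048 + 0.0088 = 0.1011
Σp_1ᵢ² = 0.22² + 0.10² + 0.08² + 0.04² + 0.19² + 0.17² + 0.12² + 0.08² = 0.0484 + 0.0100 + 0.0064 + 0.0016 + 0.0361 + 0.0289 + 0.0144 + 0.0064 = 0.1522
Σp_2ᵢ² = 0.08² + 0.18² + 0.05² + 0.35² + 0.08² + 0.11² + 0.04² + 0.11² = 0.0064 + 0.0324 + 0.0025 + 0.1225 + 0.0064 + 0.0121 + 0.0016 + 0.0121 = 0.1960
O = 0.1011 / √(0.1522 × 0.1960) = 0.1011 / 0.17272 = 0.5853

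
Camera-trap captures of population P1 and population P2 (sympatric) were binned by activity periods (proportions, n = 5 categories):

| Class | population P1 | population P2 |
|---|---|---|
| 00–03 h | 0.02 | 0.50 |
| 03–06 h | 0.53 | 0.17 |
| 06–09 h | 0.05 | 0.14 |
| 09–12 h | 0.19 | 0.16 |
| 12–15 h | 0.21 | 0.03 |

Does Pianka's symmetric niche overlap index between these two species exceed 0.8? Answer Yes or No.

No

Σ p₁ᵢp₂ᵢ = 0.0100 + 0.0901 + 0.0070 + 0.0304 + 0.0063 = 0.1438
Σp_1ᵢ² = 0.02² + 0.53² + 0.05² + 0.19² + 0.21² = 0.0004 + 0.2809 + 0.0025 + 0.0361 + 0.0441 = 0.3640
Σp_2ᵢ² = 0.50² + 0.17² + 0.14² + 0.16² + 0.03² = 0.2500 + 0.0289 + 0.0196 + 0.0256 + 0.0009 = 0.3250
O = 0.1438 / √(0.3640 × 0.3250) = 0.1438 / 0.34395 = 0.4181
O = 0.4181 < 0.8 → No.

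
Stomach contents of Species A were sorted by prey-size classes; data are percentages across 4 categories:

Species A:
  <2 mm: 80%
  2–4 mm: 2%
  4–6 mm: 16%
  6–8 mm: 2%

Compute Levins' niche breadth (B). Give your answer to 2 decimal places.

Convert percentages to proportions (divide by 100).
Σpᵢ² = 0.80² + 0.02² + 0.16² + 0.02² = 0.6400 + 0.0004 + 0.0256 + 0.0004 = 0.6664
B = 1 / 0.6664 = 1.5006

1.50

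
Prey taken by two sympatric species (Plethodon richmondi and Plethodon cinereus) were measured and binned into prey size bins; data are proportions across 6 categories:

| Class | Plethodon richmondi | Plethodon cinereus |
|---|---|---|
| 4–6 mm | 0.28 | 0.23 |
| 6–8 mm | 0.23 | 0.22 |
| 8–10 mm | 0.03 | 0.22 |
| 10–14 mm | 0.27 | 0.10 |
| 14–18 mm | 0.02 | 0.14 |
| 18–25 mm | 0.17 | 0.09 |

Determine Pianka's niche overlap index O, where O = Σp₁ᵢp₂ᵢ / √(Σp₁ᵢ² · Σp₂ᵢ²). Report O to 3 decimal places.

Σ p₁ᵢp₂ᵢ = 0.0644 + 0.0506 + 0.0066 + 0.0270 + 0.0028 + 0.0153 = 0.1667
Σp_1ᵢ² = 0.28² + 0.23² + 0.03² + 0.27² + 0.02² + 0.17² = 0.0784 + 0.0529 + 0.0009 + 0.0729 + 0.0004 + 0.0289 = 0.2344
Σp_2ᵢ² = 0.23² + 0.22² + 0.22² + 0.10² + 0.14² + 0.09² = 0.0529 + 0.0484 + 0.0484 + 0.0100 + 0.0196 + 0.0081 = 0.1874
O = 0.1667 / √(0.2344 × 0.1874) = 0.1667 / 0.209587 = 0.79537

0.795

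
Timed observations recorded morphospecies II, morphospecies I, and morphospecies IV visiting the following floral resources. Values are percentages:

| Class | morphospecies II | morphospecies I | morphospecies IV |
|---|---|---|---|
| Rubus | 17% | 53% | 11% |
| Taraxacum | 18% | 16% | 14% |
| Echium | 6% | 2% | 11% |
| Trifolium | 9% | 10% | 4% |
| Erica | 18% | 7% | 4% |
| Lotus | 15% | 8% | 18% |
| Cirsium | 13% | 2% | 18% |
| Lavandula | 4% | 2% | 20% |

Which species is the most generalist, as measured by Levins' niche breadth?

Convert percentages to proportions (divide by 100).
Σp_IIᵢ² = 0.17² + 0.18² + 0.06² + 0.09² + 0.18² + 0.15² + 0.13² + 0.04² = 0.0289 + 0.0324 + 0.0036 + 0.0081 + 0.0324 + 0.0225 + 0.0169 + 0.0016 = 0.1464
B_II = 1 / 0.1464 = 6.8306
Σp_Iᵢ² = 0.53² + 0.16² + 0.02² + 0.10² + 0.07² + 0.08² + 0.02² + 0.02² = 0.2809 + 0.0256 + 0.0004 + 0.0100 + 0.0049 + 0.0064 + 0.0004 + 0.0004 = 0.3290
B_I = 1 / 0.3290 = 3.0395
Σp_IVᵢ² = 0.11² + 0.14² + 0.11² + 0.04² + 0.04² + 0.18² + 0.18² + 0.20² = 0.0121 + 0.0196 + 0.0121 + 0.0016 + 0.0016 + 0.0324 + 0.0324 + 0.0400 = 0.1518
B_IV = 1 / 0.1518 = 6.5876
Highest B → broadest niche (most generalist): morphospecies II (B = 6.83).

morphospecies II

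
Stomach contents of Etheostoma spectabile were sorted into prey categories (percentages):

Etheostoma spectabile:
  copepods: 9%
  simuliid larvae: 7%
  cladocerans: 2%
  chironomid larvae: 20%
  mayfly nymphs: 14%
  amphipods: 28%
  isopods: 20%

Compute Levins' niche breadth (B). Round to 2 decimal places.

5.22

Convert percentages to proportions (divide by 100).
Σpᵢ² = 0.09² + 0.07² + 0.02² + 0.20² + 0.14² + 0.28² + 0.20² = 0.0081 + 0.0049 + 0.0004 + 0.0400 + 0.0196 + 0.0784 + 0.0400 = 0.1914
B = 1 / 0.1914 = 5.2247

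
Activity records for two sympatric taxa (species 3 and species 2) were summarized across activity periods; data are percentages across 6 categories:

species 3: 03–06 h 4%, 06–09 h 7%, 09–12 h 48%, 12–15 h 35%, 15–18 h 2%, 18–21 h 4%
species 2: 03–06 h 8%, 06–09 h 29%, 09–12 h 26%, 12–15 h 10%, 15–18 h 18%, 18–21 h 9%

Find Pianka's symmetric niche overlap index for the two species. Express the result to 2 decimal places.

0.69

Convert percentages to proportions (divide by 100).
Σ p₁ᵢp₂ᵢ = 0.0032 + 0.0203 + 0.1248 + 0.0350 + 0.0036 + 0.0036 = 0.1905
Σp_1ᵢ² = 0.04² + 0.07² + 0.48² + 0.35² + 0.02² + 0.04² = 0.0016 + 0.0049 + 0.2304 + 0.1225 + 0.0004 + 0.0016 = 0.3614
Σp_2ᵢ² = 0.08² + 0.29² + 0.26² + 0.10² + 0.18² + 0.09² = 0.0064 + 0.0841 + 0.0676 + 0.0100 + 0.0324 + 0.0081 = 0.2086
O = 0.1905 / √(0.3614 × 0.2086) = 0.1905 / 0.27457 = 0.6938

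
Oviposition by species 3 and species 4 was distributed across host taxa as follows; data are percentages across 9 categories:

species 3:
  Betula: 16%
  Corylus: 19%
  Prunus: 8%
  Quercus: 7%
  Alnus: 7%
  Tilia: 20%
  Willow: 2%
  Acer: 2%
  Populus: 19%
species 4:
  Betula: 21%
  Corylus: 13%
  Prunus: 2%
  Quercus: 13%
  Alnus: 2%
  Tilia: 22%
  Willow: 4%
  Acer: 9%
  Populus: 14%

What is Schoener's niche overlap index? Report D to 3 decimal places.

0.780

Convert percentages to proportions (divide by 100).
Σ|p₁ᵢ − p₂ᵢ| = 0.05 + 0.06 + 0.06 + 0.06 + 0.05 + 0.02 + 0.02 + 0.07 + 0.05 = 0.44
D = 1 − ½ × 0.44 = 1 − 0.220 = 0.78000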